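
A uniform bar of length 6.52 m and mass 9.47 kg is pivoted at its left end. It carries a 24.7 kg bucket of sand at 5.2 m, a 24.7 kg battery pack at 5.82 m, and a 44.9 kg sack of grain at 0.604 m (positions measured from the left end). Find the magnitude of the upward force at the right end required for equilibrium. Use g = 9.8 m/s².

Choose the left end as the axis so the unknown pivot reaction has zero arm there.
Beam weight: 9.47 × 9.8 = 92.81 N down at 3.26 m → arm 3.26 m, τ = 92.81 × 3.26 = 302.6 N·m clockwise.
Bucket of sand: 24.7 × 9.8 = 242.1 N down at 5.2 m → arm 5.2 m, τ = 242.1 × 5.2 = 1259 N·m clockwise.
Battery pack: 24.7 × 9.8 = 242.1 N down at 5.82 m → arm 5.82 m, τ = 242.1 × 5.82 = 1409 N·m clockwise.
Sack of grain: 44.9 × 9.8 = 440 N down at 0.604 m → arm 0.604 m, τ = 440 × 0.604 = 265.8 N·m clockwise.
Net moment of the loads = 3236 N·m clockwise.
The upward force F acts at the right end, arm 6.52 m, giving F × 6.52 counterclockwise.
Στ = 0 ⇒ F × 6.52 = 3236 ⇒ F = 3236 / 6.52 = 496 N.

F ≈ 496 N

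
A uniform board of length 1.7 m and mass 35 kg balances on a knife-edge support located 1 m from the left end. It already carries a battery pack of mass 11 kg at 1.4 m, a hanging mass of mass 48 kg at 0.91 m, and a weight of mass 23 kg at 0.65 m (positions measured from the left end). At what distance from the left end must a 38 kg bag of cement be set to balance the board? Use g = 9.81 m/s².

x ≈ 1.35 m from the left end

Take moments about the knife-edge support (at 1 m from the left end).
Beam weight: 35 × 9.81 = 343.4 N down at 0.85 m → arm 0.15 m, τ = 343.4 × 0.15 = 51.51 N·m counterclockwise.
Battery pack: 11 × 9.81 = 107.9 N down at 1.4 m → arm 0.4 m, τ = 107.9 × 0.4 = 43.16 N·m clockwise.
Hanging mass: 48 × 9.81 = 470.9 N down at 0.91 m → arm 0.09 m, τ = 470.9 × 0.09 = 42.38 N·m counterclockwise.
Weight: 23 × 9.81 = 225.6 N down at 0.65 m → arm 0.35 m, τ = 225.6 × 0.35 = 78.96 N·m counterclockwise.
Net moment of existing loads = 129.7 N·m counterclockwise.
The bag of cement weighs 38 × 9.81 = 372.8 N and must supply an equal clockwise moment, so its lever arm about the knife-edge support is 129.7 / 372.8 = 0.348 m.
That puts it at 1 + 0.348 = 1.35 m from the left end.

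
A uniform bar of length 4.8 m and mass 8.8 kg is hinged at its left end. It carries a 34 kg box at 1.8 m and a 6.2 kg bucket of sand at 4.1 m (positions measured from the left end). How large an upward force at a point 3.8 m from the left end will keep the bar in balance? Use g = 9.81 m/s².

F ≈ 278 N

Sum moments about the left end (the unknown pivot reaction has zero arm there).
Beam weight: 8.8 × 9.81 = 86.33 N down at 2.4 m → arm 2.4 m, τ = 86.33 × 2.4 = 207.2 N·m clockwise.
Box: 34 × 9.81 = 333.5 N down at 1.8 m → arm 1.8 m, τ = 333.5 × 1.8 = 600.3 N·m clockwise.
Bucket of sand: 6.2 × 9.81 = 60.82 N down at 4.1 m → arm 4.1 m, τ = 60.82 × 4.1 = 249.4 N·m clockwise.
Net moment of the loads = 1057 N·m clockwise.
The upward force F acts at a point 3.8 m from the left end, arm 3.8 m, giving F × 3.8 counterclockwise.
Balancing moments: F × 3.8 = 1057, giving F = 1057 / 3.8 = 278 N.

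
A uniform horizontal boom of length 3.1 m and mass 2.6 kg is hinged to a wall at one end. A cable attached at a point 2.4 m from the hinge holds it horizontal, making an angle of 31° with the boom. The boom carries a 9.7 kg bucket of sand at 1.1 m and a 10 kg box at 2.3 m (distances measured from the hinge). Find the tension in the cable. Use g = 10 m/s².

T ≈ 305 N

Sum moments about the hinge (the unknown hinge reaction has zero arm there).
Beam weight: 2.6 × 10 = 26 N down at 1.55 m → arm 1.55 m, τ = 26 × 1.55 = 40.3 N·m clockwise.
Bucket of sand: 9.7 × 10 = 97 N down at 1.1 m → arm 1.1 m, τ = 97 × 1.1 = 106.7 N·m clockwise.
Box: 10 × 10 = 100 N down at 2.3 m → arm 2.3 m, τ = 100 × 2.3 = 230 N·m clockwise.
Total clockwise load moment = 377 N·m.
The cable tension T acts at 2.4 m; only its component perpendicular to the boom, T sinθ, produces torque. sin 31° = 0.515.
Setting net torque to zero: T × 2.4 × 0.515 = 377 → T = 377 / 1.236 = 305 N.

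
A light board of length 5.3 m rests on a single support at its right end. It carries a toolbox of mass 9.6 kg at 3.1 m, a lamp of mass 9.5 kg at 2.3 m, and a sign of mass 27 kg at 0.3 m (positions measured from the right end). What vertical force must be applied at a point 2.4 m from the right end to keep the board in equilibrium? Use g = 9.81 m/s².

Take moments about the right end.
Toolbox: 9.6 × 9.81 = 94.18 N down at 3.1 m → arm 3.1 m, τ = 94.18 × 3.1 = 292 N·m counterclockwise.
Lamp: 9.5 × 9.81 = 93.2 N down at 2.3 m → arm 2.3 m, τ = 93.2 × 2.3 = 214.4 N·m counterclockwise.
Sign: 27 × 9.81 = 264.9 N down at 0.3 m → arm 0.3 m, τ = 264.9 × 0.3 = 79.47 N·m counterclockwise.
Net moment of the loads = 585.9 N·m counterclockwise.
The upward force F acts at a point 2.4 m from the right end, arm 2.4 m, giving F × 2.4 clockwise.
For rotational equilibrium, F × 2.4 = 585.9, so F = 585.9 / 2.4 = 244 N.

F ≈ 244 N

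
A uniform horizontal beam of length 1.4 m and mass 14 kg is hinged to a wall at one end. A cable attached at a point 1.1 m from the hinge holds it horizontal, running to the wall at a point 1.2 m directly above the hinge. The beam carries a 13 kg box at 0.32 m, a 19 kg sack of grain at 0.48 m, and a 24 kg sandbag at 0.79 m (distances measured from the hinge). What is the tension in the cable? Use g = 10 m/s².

Taking torques about the hinge:
Beam weight: 14 × 10 = 140 N down at 0.7 m → arm 0.7 m, τ = 140 × 0.7 = 98 N·m clockwise.
Box: 13 × 10 = 130 N down at 0.32 m → arm 0.32 m, τ = 130 × 0.32 = 41.6 N·m clockwise.
Sack of grain: 19 × 10 = 190 N down at 0.48 m → arm 0.48 m, τ = 190 × 0.48 = 91.2 N·m clockwise.
Sandbag: 24 × 10 = 240 N down at 0.79 m → arm 0.79 m, τ = 240 × 0.79 = 189.6 N·m clockwise.
Total clockwise load moment = 420.4 N·m.
The cable tension T acts at 1.1 m; only its component perpendicular to the beam, T sinθ, produces torque. sinθ = h/√(h²+d²) = 1.2/√(1.2²+1.1²) = 0.7372.
Balancing moments: T × 1.1 × 0.7372 = 420.4, giving T = 420.4 / 0.8109 = 518 N.

T ≈ 518 N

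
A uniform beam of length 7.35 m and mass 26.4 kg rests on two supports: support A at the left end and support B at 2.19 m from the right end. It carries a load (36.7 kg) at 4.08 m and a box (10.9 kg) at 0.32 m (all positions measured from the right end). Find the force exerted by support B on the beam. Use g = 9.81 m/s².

Taking torques about support A:
Beam weight: 26.4 × 9.81 = 259 N down at 3.675 m → arm 3.675 m, τ = 259 × 3.675 = 951.8 N·m clockwise.
Load: 36.7 × 9.81 = 360 N down at 4.08 m → arm 3.27 m, τ = 360 × 3.27 = 1177 N·m clockwise.
Box: 10.9 × 9.81 = 106.9 N down at 0.32 m → arm 7.03 m, τ = 106.9 × 7.03 = 751.5 N·m clockwise.
Net load moment about support A = 2880 N·m clockwise.
Reaction R at support B is upward at 2.19 m, arm 5.16 m → moment R × 5.16 counterclockwise.
Balancing moments: R × 5.16 = 2880, giving R = 558 N.

R_B ≈ 558 N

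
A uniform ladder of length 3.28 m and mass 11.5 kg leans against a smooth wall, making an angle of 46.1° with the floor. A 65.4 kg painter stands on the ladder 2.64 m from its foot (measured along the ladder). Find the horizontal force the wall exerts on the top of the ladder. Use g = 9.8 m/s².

N_wall ≈ 551 N

About the foot of the ladder:
Ladder weight 11.5×9.8 = 112.7 N acts at 1.64 m along the ladder; its horizontal arm is 1.64·cos46.1° = 1.137 m → τ = 128.1 N·m clockwise.
Painter: 65.4×9.8 = 640.9 N at 2.64 m → arm 1.831 m → τ = 1173 N·m clockwise.
Wall normal N acts horizontally at the top; its moment arm is the height L sinθ = 3.28·sin46.1° = 2.363 m, counterclockwise.
Setting net torque to zero: N × 2.363 = 1301 → N = 551 N.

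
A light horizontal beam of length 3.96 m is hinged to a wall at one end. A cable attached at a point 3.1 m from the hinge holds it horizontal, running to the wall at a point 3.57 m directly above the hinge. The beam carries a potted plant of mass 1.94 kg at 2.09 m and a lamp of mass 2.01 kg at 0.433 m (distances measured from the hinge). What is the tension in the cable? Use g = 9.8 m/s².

Choose the hinge as the axis so the unknown hinge reaction has zero arm there.
Potted plant: 1.94 × 9.8 = 19.01 N down at 2.09 m → arm 2.09 m, τ = 19.01 × 2.09 = 39.73 N·m clockwise.
Lamp: 2.01 × 9.8 = 19.7 N down at 0.433 m → arm 0.433 m, τ = 19.7 × 0.433 = 8.53 N·m clockwise.
Total clockwise load moment = 48.26 N·m.
The cable tension T acts at 3.1 m; only its component perpendicular to the beam, T sinθ, produces torque. sinθ = h/√(h²+d²) = 3.57/√(3.57²+3.1²) = 0.7551.
Setting net torque to zero: T × 3.1 × 0.7551 = 48.26 → T = 48.26 / 2.341 = 20.6 N.

T ≈ 20.6 N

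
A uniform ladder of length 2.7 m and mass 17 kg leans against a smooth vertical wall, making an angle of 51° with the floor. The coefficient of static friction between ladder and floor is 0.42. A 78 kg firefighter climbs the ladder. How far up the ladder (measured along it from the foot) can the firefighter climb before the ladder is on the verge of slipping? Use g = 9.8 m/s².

About the foot of the ladder:
Ladder weight 17×9.8 = 166.6 N acts at 1.35 m along the ladder; its horizontal arm is 1.35·cos51° = 0.8496 m → τ = 141.5 N·m clockwise.
Firefighter weight 78×9.8 = 764.4 N at distance d → arm d·cos51° → τ = 764.4·d·0.6293 clockwise.
Wall normal N at the top has arm L sinθ = 2.098 m counterclockwise, so Στ = 0 gives N·2.098 = 141.5 + 481·d.
ΣFy = 0 ⇒ N_floor = 931 N, so the maximum friction is μ_s·N_floor = 0.42×931 = 391 N. ΣFx = 0 ⇒ N_wall = f, so at the slipping point N = 391 N.
Substituting: 391×2.098 = 141.5 + 481·d ⇒ d = (820.3 − 141.5) / 481 = 1.41 m.

d ≈ 1.41 m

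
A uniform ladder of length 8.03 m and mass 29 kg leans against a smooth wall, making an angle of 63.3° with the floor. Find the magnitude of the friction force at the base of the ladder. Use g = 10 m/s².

Take moments about the foot of the ladder.
Ladder weight 29×10 = 290 N acts at 4.015 m along the ladder; its horizontal arm is 4.015·cos63.3° = 1.804 m → τ = 523.2 N·m clockwise.
Wall normal N acts horizontally at the top; its moment arm is the height L sinθ = 8.03·sin63.3° = 7.174 m, counterclockwise.
Balancing moments: N × 7.174 = 523.2, giving N = 72.9 N.
ΣFx = 0: friction at the foot balances the wall's push, so f = N_wall = 72.9 N.

f ≈ 72.9 N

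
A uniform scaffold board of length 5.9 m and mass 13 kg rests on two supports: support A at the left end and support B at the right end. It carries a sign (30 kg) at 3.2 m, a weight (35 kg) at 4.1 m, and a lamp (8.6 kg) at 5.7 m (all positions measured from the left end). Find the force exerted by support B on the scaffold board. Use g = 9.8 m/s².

R_B ≈ 543 N

Taking torques about support A:
Beam weight: 13 × 9.8 = 127.4 N down at 2.95 m → arm 2.95 m, τ = 127.4 × 2.95 = 375.8 N·m clockwise.
Sign: 30 × 9.8 = 294 N down at 3.2 m → arm 3.2 m, τ = 294 × 3.2 = 940.8 N·m clockwise.
Weight: 35 × 9.8 = 343 N down at 4.1 m → arm 4.1 m, τ = 343 × 4.1 = 1406 N·m clockwise.
Lamp: 8.6 × 9.8 = 84.28 N down at 5.7 m → arm 5.7 m, τ = 84.28 × 5.7 = 480.4 N·m clockwise.
Net load moment about support A = 3203 N·m clockwise.
Reaction R at support B is upward at 5.9 m, arm 5.9 m → moment R × 5.9 counterclockwise.
For rotational equilibrium, R × 5.9 = 3203, so R = 543 N.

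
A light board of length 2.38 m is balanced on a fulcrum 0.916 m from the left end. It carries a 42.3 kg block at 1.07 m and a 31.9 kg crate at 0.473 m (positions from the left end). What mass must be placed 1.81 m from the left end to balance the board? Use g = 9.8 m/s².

About the fulcrum (at 0.916 m from the left end):
Block: 42.3 × 9.8 = 414.5 N down at 1.07 m → arm 0.154 m, τ = 414.5 × 0.154 = 63.83 N·m clockwise.
Crate: 31.9 × 9.8 = 312.6 N down at 0.473 m → arm 0.443 m, τ = 312.6 × 0.443 = 138.5 N·m counterclockwise.
Net moment of known loads = 74.67 N·m counterclockwise.
An unknown mass m at 1.81 m has arm 0.894 m; its moment is m·g·0.894 clockwise.
Setting net torque to zero: m × 9.8 × 0.894 = 74.67 → m = 74.67 / (9.8 × 0.894) = 8.52 kg.

m ≈ 8.52 kg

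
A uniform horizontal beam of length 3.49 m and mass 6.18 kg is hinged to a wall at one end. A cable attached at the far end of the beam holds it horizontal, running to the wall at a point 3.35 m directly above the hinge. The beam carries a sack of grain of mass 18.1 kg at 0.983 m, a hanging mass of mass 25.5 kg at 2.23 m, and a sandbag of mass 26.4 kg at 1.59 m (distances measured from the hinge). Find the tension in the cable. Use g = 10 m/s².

About the hinge:
Beam weight: 6.18 × 10 = 61.8 N down at 1.745 m → arm 1.745 m, τ = 61.8 × 1.745 = 107.8 N·m clockwise.
Sack of grain: 18.1 × 10 = 181 N down at 0.983 m → arm 0.983 m, τ = 181 × 0.983 = 177.9 N·m clockwise.
Hanging mass: 25.5 × 10 = 255 N down at 2.23 m → arm 2.23 m, τ = 255 × 2.23 = 568.6 N·m clockwise.
Sandbag: 26.4 × 10 = 264 N down at 1.59 m → arm 1.59 m, τ = 264 × 1.59 = 419.8 N·m clockwise.
Total clockwise load moment = 1274 N·m.
The cable tension T acts at 3.49 m; only its component perpendicular to the beam, T sinθ, produces torque. sinθ = h/√(h²+d²) = 3.35/√(3.35²+3.49²) = 0.6925.
Setting net torque to zero: T × 3.49 × 0.6925 = 1274 → T = 1274 / 2.417 = 527 N.

T ≈ 527 N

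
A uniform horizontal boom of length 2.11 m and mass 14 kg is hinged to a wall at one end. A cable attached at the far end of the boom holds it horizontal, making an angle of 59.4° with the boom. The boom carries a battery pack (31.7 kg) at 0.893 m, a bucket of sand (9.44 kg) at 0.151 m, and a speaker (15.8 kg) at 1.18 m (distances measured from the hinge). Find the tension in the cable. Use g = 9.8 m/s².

Sum moments about the hinge (the unknown hinge reaction has zero arm there).
Beam weight: 14 × 9.8 = 137.2 N down at 1.055 m → arm 1.055 m, τ = 137.2 × 1.055 = 144.7 N·m clockwise.
Battery pack: 31.7 × 9.8 = 310.7 N down at 0.893 m → arm 0.893 m, τ = 310.7 × 0.893 = 277.5 N·m clockwise.
Bucket of sand: 9.44 × 9.8 = 92.51 N down at 0.151 m → arm 0.151 m, τ = 92.51 × 0.151 = 13.97 N·m clockwise.
Speaker: 15.8 × 9.8 = 154.8 N down at 1.18 m → arm 1.18 m, τ = 154.8 × 1.18 = 182.7 N·m clockwise.
Total clockwise load moment = 618.9 N·m.
The cable tension T acts at 2.11 m; only its component perpendicular to the boom, T sinθ, produces torque. sin 59.4° = 0.8607.
Setting net torque to zero: T × 2.11 × 0.8607 = 618.9 → T = 618.9 / 1.816 = 341 N.

T ≈ 341 N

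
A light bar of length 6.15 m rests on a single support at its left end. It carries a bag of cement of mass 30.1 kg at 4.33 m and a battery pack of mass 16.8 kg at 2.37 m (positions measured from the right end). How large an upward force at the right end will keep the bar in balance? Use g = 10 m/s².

F ≈ 192 N

Sum moments about the left end (the unknown pivot reaction has zero arm there).
Bag of cement: 30.1 × 10 = 301 N down at 4.33 m → arm 1.82 m, τ = 301 × 1.82 = 547.8 N·m clockwise.
Battery pack: 16.8 × 10 = 168 N down at 2.37 m → arm 3.78 m, τ = 168 × 3.78 = 635 N·m clockwise.
Net moment of the loads = 1183 N·m clockwise.
The upward force F acts at the right end, arm 6.15 m, giving F × 6.15 counterclockwise.
For rotational equilibrium, F × 6.15 = 1183, so F = 1183 / 6.15 = 192 N.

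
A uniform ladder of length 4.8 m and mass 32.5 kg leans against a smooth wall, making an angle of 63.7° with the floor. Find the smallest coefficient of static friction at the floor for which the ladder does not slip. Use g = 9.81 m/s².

Taking torques about the foot of the ladder:
Ladder weight 32.5×9.81 = 318.8 N acts at 2.4 m along the ladder; its horizontal arm is 2.4·cos63.7° = 1.063 m → τ = 338.9 N·m clockwise.
Wall normal N acts horizontally at the top; its moment arm is the height L sinθ = 4.8·sin63.7° = 4.303 m, counterclockwise.
For rotational equilibrium, N × 4.303 = 338.9, so N = 78.76 N.
ΣFx = 0 ⇒ f = N_wall = 78.76 N. ΣFy = 0 ⇒ N_floor = 318.8 N.
μ_min = f / N_floor = 78.76 / 318.8 = 0.247.

μ_min ≈ 0.247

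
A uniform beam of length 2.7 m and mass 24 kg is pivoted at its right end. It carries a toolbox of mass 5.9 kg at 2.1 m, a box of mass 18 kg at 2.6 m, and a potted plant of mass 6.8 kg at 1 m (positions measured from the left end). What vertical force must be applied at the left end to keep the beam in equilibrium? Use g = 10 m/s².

F ≈ 183 N

Taking torques about the right end:
Beam weight: 24 × 10 = 240 N down at 1.35 m → arm 1.35 m, τ = 240 × 1.35 = 324 N·m counterclockwise.
Toolbox: 5.9 × 10 = 59 N down at 2.1 m → arm 0.6 m, τ = 59 × 0.6 = 35.4 N·m counterclockwise.
Box: 18 × 10 = 180 N down at 2.6 m → arm 0.1 m, τ = 180 × 0.1 = 18 N·m counterclockwise.
Potted plant: 6.8 × 10 = 68 N down at 1 m → arm 1.7 m, τ = 68 × 1.7 = 115.6 N·m counterclockwise.
Net moment of the loads = 493 N·m counterclockwise.
The upward force F acts at the left end, arm 2.7 m, giving F × 2.7 clockwise.
For rotational equilibrium, F × 2.7 = 493, so F = 493 / 2.7 = 183 N.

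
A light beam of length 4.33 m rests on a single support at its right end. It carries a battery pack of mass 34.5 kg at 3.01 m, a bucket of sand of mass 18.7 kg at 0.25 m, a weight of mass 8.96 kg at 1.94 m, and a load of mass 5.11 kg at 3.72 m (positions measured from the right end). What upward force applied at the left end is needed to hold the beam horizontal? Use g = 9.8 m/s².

F ≈ 328 N

Take moments about the right end.
Battery pack: 34.5 × 9.8 = 338.1 N down at 3.01 m → arm 3.01 m, τ = 338.1 × 3.01 = 1018 N·m counterclockwise.
Bucket of sand: 18.7 × 9.8 = 183.3 N down at 0.25 m → arm 0.25 m, τ = 183.3 × 0.25 = 45.83 N·m counterclockwise.
Weight: 8.96 × 9.8 = 87.81 N down at 1.94 m → arm 1.94 m, τ = 87.81 × 1.94 = 170.4 N·m counterclockwise.
Load: 5.11 × 9.8 = 50.08 N down at 3.72 m → arm 3.72 m, τ = 50.08 × 3.72 = 186.3 N·m counterclockwise.
Net moment of the loads = 1421 N·m counterclockwise.
The upward force F acts at the left end, arm 4.33 m, giving F × 4.33 clockwise.
Setting net torque to zero: F × 4.33 = 1421 → F = 1421 / 4.33 = 328 N.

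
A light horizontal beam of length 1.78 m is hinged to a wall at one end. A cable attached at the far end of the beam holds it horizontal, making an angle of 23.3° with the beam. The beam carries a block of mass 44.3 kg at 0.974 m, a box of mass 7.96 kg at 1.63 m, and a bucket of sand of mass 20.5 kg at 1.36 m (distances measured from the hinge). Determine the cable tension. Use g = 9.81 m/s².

T ≈ 1170 N

About the hinge:
Block: 44.3 × 9.81 = 434.6 N down at 0.974 m → arm 0.974 m, τ = 434.6 × 0.974 = 423.3 N·m clockwise.
Box: 7.96 × 9.81 = 78.09 N down at 1.63 m → arm 1.63 m, τ = 78.09 × 1.63 = 127.3 N·m clockwise.
Bucket of sand: 20.5 × 9.81 = 201.1 N down at 1.36 m → arm 1.36 m, τ = 201.1 × 1.36 = 273.5 N·m clockwise.
Total clockwise load moment = 824.1 N·m.
The cable tension T acts at 1.78 m; only its component perpendicular to the beam, T sinθ, produces torque. sin 23.3° = 0.3955.
For rotational equilibrium, T × 1.78 × 0.3955 = 824.1, so T = 824.1 / 0.704 = 1170 N.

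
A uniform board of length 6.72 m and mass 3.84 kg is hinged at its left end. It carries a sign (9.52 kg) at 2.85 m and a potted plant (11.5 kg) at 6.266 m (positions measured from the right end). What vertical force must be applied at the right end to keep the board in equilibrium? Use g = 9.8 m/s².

Sum moments about the left end (the unknown pivot reaction has zero arm there).
Beam weight: 3.84 × 9.8 = 37.63 N down at 3.36 m → arm 3.36 m, τ = 37.63 × 3.36 = 126.4 N·m clockwise.
Sign: 9.52 × 9.8 = 93.3 N down at 2.85 m → arm 3.87 m, τ = 93.3 × 3.87 = 361.1 N·m clockwise.
Potted plant: 11.5 × 9.8 = 112.7 N down at 6.266 m → arm 0.454 m, τ = 112.7 × 0.454 = 51.17 N·m clockwise.
Net moment of the loads = 538.7 N·m clockwise.
The upward force F acts at the right end, arm 6.72 m, giving F × 6.72 counterclockwise.
For rotational equilibrium, F × 6.72 = 538.7, so F = 538.7 / 6.72 = 80.2 N.

F ≈ 80.2 N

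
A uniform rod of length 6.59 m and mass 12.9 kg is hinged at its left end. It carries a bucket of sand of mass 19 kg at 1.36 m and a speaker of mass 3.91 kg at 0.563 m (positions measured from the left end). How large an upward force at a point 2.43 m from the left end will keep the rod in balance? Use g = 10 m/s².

Take moments about the left end.
Beam weight: 12.9 × 10 = 129 N down at 3.295 m → arm 3.295 m, τ = 129 × 3.295 = 425.1 N·m clockwise.
Bucket of sand: 19 × 10 = 190 N down at 1.36 m → arm 1.36 m, τ = 190 × 1.36 = 258.4 N·m clockwise.
Speaker: 3.91 × 10 = 39.1 N down at 0.563 m → arm 0.563 m, τ = 39.1 × 0.563 = 22.01 N·m clockwise.
Net moment of the loads = 705.5 N·m clockwise.
The upward force F acts at a point 2.43 m from the left end, arm 2.43 m, giving F × 2.43 counterclockwise.
Στ = 0 ⇒ F × 2.43 = 705.5 ⇒ F = 705.5 / 2.43 = 290 N.

F ≈ 290 N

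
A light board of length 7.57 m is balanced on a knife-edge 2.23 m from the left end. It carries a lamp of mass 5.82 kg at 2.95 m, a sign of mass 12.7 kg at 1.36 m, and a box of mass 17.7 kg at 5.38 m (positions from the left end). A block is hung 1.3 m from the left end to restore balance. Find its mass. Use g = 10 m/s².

m ≈ 52.6 kg

About the knife-edge (at 2.23 m from the left end):
Lamp: 5.82 × 10 = 58.2 N down at 2.95 m → arm 0.72 m, τ = 58.2 × 0.72 = 41.9 N·m clockwise.
Sign: 12.7 × 10 = 127 N down at 1.36 m → arm 0.87 m, τ = 127 × 0.87 = 110.5 N·m counterclockwise.
Box: 17.7 × 10 = 177 N down at 5.38 m → arm 3.15 m, τ = 177 × 3.15 = 557.5 N·m clockwise.
Net moment of known loads = 488.9 N·m clockwise.
An unknown mass m at 1.3 m has arm 0.93 m; its moment is m·g·0.93 counterclockwise.
For rotational equilibrium, m × 10 × 0.93 = 488.9, so m = 488.9 / (10 × 0.93) = 52.6 kg.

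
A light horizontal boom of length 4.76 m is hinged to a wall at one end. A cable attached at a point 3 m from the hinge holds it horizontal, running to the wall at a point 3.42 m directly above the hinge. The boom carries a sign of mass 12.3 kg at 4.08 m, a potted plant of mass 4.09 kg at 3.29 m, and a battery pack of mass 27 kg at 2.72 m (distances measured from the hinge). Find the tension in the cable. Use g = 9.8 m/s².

Take moments about the hinge.
Sign: 12.3 × 9.8 = 120.5 N down at 4.08 m → arm 4.08 m, τ = 120.5 × 4.08 = 491.6 N·m clockwise.
Potted plant: 4.09 × 9.8 = 40.08 N down at 3.29 m → arm 3.29 m, τ = 40.08 × 3.29 = 131.9 N·m clockwise.
Battery pack: 27 × 9.8 = 264.6 N down at 2.72 m → arm 2.72 m, τ = 264.6 × 2.72 = 719.7 N·m clockwise.
Total clockwise load moment = 1343 N·m.
The cable tension T acts at 3 m; only its component perpendicular to the boom, T sinθ, produces torque. sinθ = h/√(h²+d²) = 3.42/√(3.42²+3²) = 0.7518.
Setting net torque to zero: T × 3 × 0.7518 = 1343 → T = 1343 / 2.255 = 596 N.

T ≈ 596 N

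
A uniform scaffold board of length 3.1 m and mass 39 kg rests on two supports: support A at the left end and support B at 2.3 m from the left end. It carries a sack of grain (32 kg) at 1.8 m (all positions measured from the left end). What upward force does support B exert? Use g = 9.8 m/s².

Take moments about support A.
Beam weight: 39 × 9.8 = 382.2 N down at 1.55 m → arm 1.55 m, τ = 382.2 × 1.55 = 592.4 N·m clockwise.
Sack of grain: 32 × 9.8 = 313.6 N down at 1.8 m → arm 1.8 m, τ = 313.6 × 1.8 = 564.5 N·m clockwise.
Net load moment about support A = 1157 N·m clockwise.
Reaction R at support B is upward at 2.3 m, arm 2.3 m → moment R × 2.3 counterclockwise.
Balancing moments: R × 2.3 = 1157, giving R = 503 N.

R_B ≈ 503 N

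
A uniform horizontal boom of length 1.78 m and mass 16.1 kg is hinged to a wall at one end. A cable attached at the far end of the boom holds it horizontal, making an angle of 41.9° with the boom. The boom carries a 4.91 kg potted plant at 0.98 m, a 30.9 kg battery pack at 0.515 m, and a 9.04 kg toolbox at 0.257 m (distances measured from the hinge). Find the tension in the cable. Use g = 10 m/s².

T ≈ 314 N

Take moments about the hinge.
Beam weight: 16.1 × 10 = 161 N down at 0.89 m → arm 0.89 m, τ = 161 × 0.89 = 143.3 N·m clockwise.
Potted plant: 4.91 × 10 = 49.1 N down at 0.98 m → arm 0.98 m, τ = 49.1 × 0.98 = 48.12 N·m clockwise.
Battery pack: 30.9 × 10 = 309 N down at 0.515 m → arm 0.515 m, τ = 309 × 0.515 = 159.1 N·m clockwise.
Toolbox: 9.04 × 10 = 90.4 N down at 0.257 m → arm 0.257 m, τ = 90.4 × 0.257 = 23.23 N·m clockwise.
Total clockwise load moment = 373.8 N·m.
The cable tension T acts at 1.78 m; only its component perpendicular to the boom, T sinθ, produces torque. sin 41.9° = 0.6678.
For rotational equilibrium, T × 1.78 × 0.6678 = 373.8, so T = 373.8 / 1.189 = 314 N.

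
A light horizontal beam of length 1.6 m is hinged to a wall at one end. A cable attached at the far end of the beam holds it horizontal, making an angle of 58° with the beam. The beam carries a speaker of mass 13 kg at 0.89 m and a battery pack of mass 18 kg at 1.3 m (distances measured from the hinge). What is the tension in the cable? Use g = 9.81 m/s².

T ≈ 253 N

Sum moments about the hinge (the unknown hinge reaction has zero arm there).
Speaker: 13 × 9.81 = 127.5 N down at 0.89 m → arm 0.89 m, τ = 127.5 × 0.89 = 113.5 N·m clockwise.
Battery pack: 18 × 9.81 = 176.6 N down at 1.3 m → arm 1.3 m, τ = 176.6 × 1.3 = 229.6 N·m clockwise.
Total clockwise load moment = 343.1 N·m.
The cable tension T acts at 1.6 m; only its component perpendicular to the beam, T sinθ, produces torque. sin 58° = 0.848.
Balancing moments: T × 1.6 × 0.848 = 343.1, giving T = 343.1 / 1.357 = 253 N.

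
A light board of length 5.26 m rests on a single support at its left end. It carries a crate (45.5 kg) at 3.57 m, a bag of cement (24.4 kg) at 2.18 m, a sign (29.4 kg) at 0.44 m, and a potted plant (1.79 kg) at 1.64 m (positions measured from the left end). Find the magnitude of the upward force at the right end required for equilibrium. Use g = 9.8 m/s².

Taking torques about the left end:
Crate: 45.5 × 9.8 = 445.9 N down at 3.57 m → arm 3.57 m, τ = 445.9 × 3.57 = 1592 N·m clockwise.
Bag of cement: 24.4 × 9.8 = 239.1 N down at 2.18 m → arm 2.18 m, τ = 239.1 × 2.18 = 521.2 N·m clockwise.
Sign: 29.4 × 9.8 = 288.1 N down at 0.44 m → arm 0.44 m, τ = 288.1 × 0.44 = 126.8 N·m clockwise.
Potted plant: 1.79 × 9.8 = 17.54 N down at 1.64 m → arm 1.64 m, τ = 17.54 × 1.64 = 28.77 N·m clockwise.
Net moment of the loads = 2269 N·m clockwise.
The upward force F acts at the right end, arm 5.26 m, giving F × 5.26 counterclockwise.
Στ = 0 ⇒ F × 5.26 = 2269 ⇒ F = 2269 / 5.26 = 431 N.

F ≈ 431 N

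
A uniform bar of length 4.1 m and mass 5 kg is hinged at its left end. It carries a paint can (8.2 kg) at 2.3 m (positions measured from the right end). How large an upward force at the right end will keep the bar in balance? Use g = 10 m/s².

F ≈ 61 N

About the left end:
Beam weight: 5 × 10 = 50 N down at 2.05 m → arm 2.05 m, τ = 50 × 2.05 = 102.5 N·m clockwise.
Paint can: 8.2 × 10 = 82 N down at 2.3 m → arm 1.8 m, τ = 82 × 1.8 = 147.6 N·m clockwise.
Net moment of the loads = 250.1 N·m clockwise.
The upward force F acts at the right end, arm 4.1 m, giving F × 4.1 counterclockwise.
Setting net torque to zero: F × 4.1 = 250.1 → F = 250.1 / 4.1 = 61 N.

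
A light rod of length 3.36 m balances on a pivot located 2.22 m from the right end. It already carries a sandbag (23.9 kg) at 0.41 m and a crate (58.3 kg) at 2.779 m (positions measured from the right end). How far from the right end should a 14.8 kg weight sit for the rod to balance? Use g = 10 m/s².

x ≈ 2.94 m from the right end

About the pivot (at 2.22 m from the right end):
Sandbag: 23.9 × 10 = 239 N down at 0.41 m → arm 1.81 m, τ = 239 × 1.81 = 432.6 N·m clockwise.
Crate: 58.3 × 10 = 583 N down at 2.779 m → arm 0.559 m, τ = 583 × 0.559 = 325.9 N·m counterclockwise.
Net moment of existing loads = 106.7 N·m clockwise.
The weight weighs 14.8 × 10 = 148 N and must supply an equal counterclockwise moment, so its lever arm about the pivot is 106.7 / 148 = 0.721 m.
That puts it at 2.22 + 0.721 = 2.94 m from the right end.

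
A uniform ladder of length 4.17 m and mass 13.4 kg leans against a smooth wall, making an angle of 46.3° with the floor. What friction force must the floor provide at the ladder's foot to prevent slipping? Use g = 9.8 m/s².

f ≈ 62.7 N

Sum moments about the foot of the ladder (the floor normal and friction both act there and drop out).
Ladder weight 13.4×9.8 = 131.3 N acts at 2.085 m along the ladder; its horizontal arm is 2.085·cos46.3° = 1.44 m → τ = 189.1 N·m clockwise.
Wall normal N acts horizontally at the top; its moment arm is the height L sinθ = 4.17·sin46.3° = 3.015 m, counterclockwise.
Setting net torque to zero: N × 3.015 = 189.1 → N = 62.7 N.
ΣFx = 0: friction at the foot balances the wall's push, so f = N_wall = 62.7 N.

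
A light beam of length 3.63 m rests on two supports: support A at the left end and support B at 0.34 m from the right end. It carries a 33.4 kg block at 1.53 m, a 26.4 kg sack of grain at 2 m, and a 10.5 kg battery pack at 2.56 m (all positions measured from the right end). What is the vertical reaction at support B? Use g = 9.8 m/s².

Sum moments about support A (its reaction then has zero moment arm).
Block: 33.4 × 9.8 = 327.3 N down at 1.53 m → arm 2.1 m, τ = 327.3 × 2.1 = 687.3 N·m clockwise.
Sack of grain: 26.4 × 9.8 = 258.7 N down at 2 m → arm 1.63 m, τ = 258.7 × 1.63 = 421.7 N·m clockwise.
Battery pack: 10.5 × 9.8 = 102.9 N down at 2.56 m → arm 1.07 m, τ = 102.9 × 1.07 = 110.1 N·m clockwise.
Net load moment about support A = 1219 N·m clockwise.
Reaction R at support B is upward at 0.34 m, arm 3.29 m → moment R × 3.29 counterclockwise.
For rotational equilibrium, R × 3.29 = 1219, so R = 371 N.

R_B ≈ 371 N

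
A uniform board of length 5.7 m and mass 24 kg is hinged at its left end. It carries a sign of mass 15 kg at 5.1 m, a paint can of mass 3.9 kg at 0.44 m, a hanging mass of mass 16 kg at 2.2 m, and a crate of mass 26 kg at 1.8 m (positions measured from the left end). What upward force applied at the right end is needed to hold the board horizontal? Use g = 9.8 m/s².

F ≈ 393 N

Take moments about the left end.
Beam weight: 24 × 9.8 = 235.2 N down at 2.85 m → arm 2.85 m, τ = 235.2 × 2.85 = 670.3 N·m clockwise.
Sign: 15 × 9.8 = 147 N down at 5.1 m → arm 5.1 m, τ = 147 × 5.1 = 749.7 N·m clockwise.
Paint can: 3.9 × 9.8 = 38.22 N down at 0.44 m → arm 0.44 m, τ = 38.22 × 0.44 = 16.82 N·m clockwise.
Hanging mass: 16 × 9.8 = 156.8 N down at 2.2 m → arm 2.2 m, τ = 156.8 × 2.2 = 345 N·m clockwise.
Crate: 26 × 9.8 = 254.8 N down at 1.8 m → arm 1.8 m, τ = 254.8 × 1.8 = 458.6 N·m clockwise.
Net moment of the loads = 2240 N·m clockwise.
The upward force F acts at the right end, arm 5.7 m, giving F × 5.7 counterclockwise.
For rotational equilibrium, F × 5.7 = 2240, so F = 2240 / 5.7 = 393 N.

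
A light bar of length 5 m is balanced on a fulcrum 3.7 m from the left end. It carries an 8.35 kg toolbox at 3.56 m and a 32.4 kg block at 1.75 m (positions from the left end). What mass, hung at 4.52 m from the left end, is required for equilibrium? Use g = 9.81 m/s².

Sum moments about the fulcrum (at 3.7 m from the left end) (the support reaction has zero arm there).
Toolbox: 8.35 × 9.81 = 81.91 N down at 3.56 m → arm 0.14 m, τ = 81.91 × 0.14 = 11.47 N·m counterclockwise.
Block: 32.4 × 9.81 = 317.8 N down at 1.75 m → arm 1.95 m, τ = 317.8 × 1.95 = 619.7 N·m counterclockwise.
Net moment of known loads = 631.2 N·m counterclockwise.
An unknown mass m at 4.52 m has arm 0.82 m; its moment is m·g·0.82 clockwise.
Στ = 0 ⇒ m × 9.81 × 0.82 = 631.2 ⇒ m = 631.2 / (9.81 × 0.82) = 78.5 kg.

m ≈ 78.5 kg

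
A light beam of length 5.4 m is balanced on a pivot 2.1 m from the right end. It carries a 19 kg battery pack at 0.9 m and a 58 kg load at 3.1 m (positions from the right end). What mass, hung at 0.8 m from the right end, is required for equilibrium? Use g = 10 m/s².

m ≈ 27.1 kg

Sum moments about the pivot (at 2.1 m from the right end) (the support reaction has zero arm there).
Battery pack: 19 × 10 = 190 N down at 0.9 m → arm 1.2 m, τ = 190 × 1.2 = 228 N·m clockwise.
Load: 58 × 10 = 580 N down at 3.1 m → arm 1 m, τ = 580 × 1 = 580 N·m counterclockwise.
Net moment of known loads = 352 N·m counterclockwise.
An unknown mass m at 0.8 m has arm 1.3 m; its moment is m·g·1.3 clockwise.
Balancing moments: m × 10 × 1.3 = 352, giving m = 352 / (10 × 1.3) = 27.1 kg.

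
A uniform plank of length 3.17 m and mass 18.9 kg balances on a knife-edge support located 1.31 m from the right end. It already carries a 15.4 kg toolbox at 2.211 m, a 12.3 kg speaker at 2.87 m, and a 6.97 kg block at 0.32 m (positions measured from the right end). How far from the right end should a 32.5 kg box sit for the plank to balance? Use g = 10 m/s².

Choose the knife-edge support (at 1.31 m from the right end) as the axis so the support reaction has zero arm there.
Beam weight: 18.9 × 10 = 189 N down at 1.585 m → arm 0.275 m, τ = 189 × 0.275 = 51.98 N·m counterclockwise.
Toolbox: 15.4 × 10 = 154 N down at 2.211 m → arm 0.901 m, τ = 154 × 0.901 = 138.8 N·m counterclockwise.
Speaker: 12.3 × 10 = 123 N down at 2.87 m → arm 1.56 m, τ = 123 × 1.56 = 191.9 N·m counterclockwise.
Block: 6.97 × 10 = 69.7 N down at 0.32 m → arm 0.99 m, τ = 69.7 × 0.99 = 69 N·m clockwise.
Net moment of existing loads = 313.7 N·m counterclockwise.
The box weighs 32.5 × 10 = 325 N and must supply an equal clockwise moment, so its lever arm about the knife-edge support is 313.7 / 325 = 0.965 m.
That puts it at 1.31 − 0.965 = 0.345 m from the right end.

x ≈ 0.345 m from the right end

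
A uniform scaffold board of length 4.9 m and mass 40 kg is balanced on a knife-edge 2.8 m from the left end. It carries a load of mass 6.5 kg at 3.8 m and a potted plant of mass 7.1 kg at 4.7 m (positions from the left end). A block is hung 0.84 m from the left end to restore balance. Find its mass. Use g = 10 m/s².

Sum moments about the knife-edge (at 2.8 m from the left end) (the support reaction has zero arm there).
Beam weight: 40 × 10 = 400 N down at 2.45 m → arm 0.35 m, τ = 400 × 0.35 = 140 N·m counterclockwise.
Load: 6.5 × 10 = 65 N down at 3.8 m → arm 1 m, τ = 65 × 1 = 65 N·m clockwise.
Potted plant: 7.1 × 10 = 71 N down at 4.7 m → arm 1.9 m, τ = 71 × 1.9 = 134.9 N·m clockwise.
Net moment of known loads = 59.9 N·m clockwise.
An unknown mass m at 0.84 m has arm 1.96 m; its moment is m·g·1.96 counterclockwise.
Setting net torque to zero: m × 10 × 1.96 = 59.9 → m = 59.9 / (10 × 1.96) = 3.06 kg.

m ≈ 3.06 kg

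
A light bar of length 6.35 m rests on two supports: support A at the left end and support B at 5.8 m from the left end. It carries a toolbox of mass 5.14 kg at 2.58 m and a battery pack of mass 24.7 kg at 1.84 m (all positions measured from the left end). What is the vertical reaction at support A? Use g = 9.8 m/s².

R_A ≈ 193 N

Sum moments about support B (its reaction then has zero moment arm).
Toolbox: 5.14 × 9.8 = 50.37 N down at 2.58 m → arm 3.22 m, τ = 50.37 × 3.22 = 162.2 N·m counterclockwise.
Battery pack: 24.7 × 9.8 = 242.1 N down at 1.84 m → arm 3.96 m, τ = 242.1 × 3.96 = 958.7 N·m counterclockwise.
Net load moment about support B = 1121 N·m counterclockwise.
Reaction R at support A is upward at 0 m, arm 5.8 m → moment R × 5.8 clockwise.
Στ = 0 ⇒ R × 5.8 = 1121 ⇒ R = 193 N.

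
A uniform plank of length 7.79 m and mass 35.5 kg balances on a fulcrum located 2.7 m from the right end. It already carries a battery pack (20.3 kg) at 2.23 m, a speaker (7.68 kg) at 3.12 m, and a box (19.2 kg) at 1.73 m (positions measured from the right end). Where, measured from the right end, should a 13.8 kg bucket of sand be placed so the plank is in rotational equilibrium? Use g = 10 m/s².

Taking torques about the fulcrum (at 2.7 m from the right end):
Beam weight: 35.5 × 10 = 355 N down at 3.895 m → arm 1.195 m, τ = 355 × 1.195 = 424.2 N·m counterclockwise.
Battery pack: 20.3 × 10 = 203 N down at 2.23 m → arm 0.47 m, τ = 203 × 0.47 = 95.41 N·m clockwise.
Speaker: 7.68 × 10 = 76.8 N down at 3.12 m → arm 0.42 m, τ = 76.8 × 0.42 = 32.26 N·m counterclockwise.
Box: 19.2 × 10 = 192 N down at 1.73 m → arm 0.97 m, τ = 192 × 0.97 = 186.2 N·m clockwise.
Net moment of existing loads = 174.8 N·m counterclockwise.
The bucket of sand weighs 13.8 × 10 = 138 N and must supply an equal clockwise moment, so its lever arm about the fulcrum is 174.8 / 138 = 1.27 m.
That puts it at 2.7 − 1.27 = 1.43 m from the right end.

x ≈ 1.43 m from the right end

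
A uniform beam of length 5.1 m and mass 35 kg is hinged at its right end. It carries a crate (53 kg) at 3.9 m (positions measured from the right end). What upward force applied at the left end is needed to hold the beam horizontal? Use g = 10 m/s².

Choose the right end as the axis so the unknown pivot reaction has zero arm there.
Beam weight: 35 × 10 = 350 N down at 2.55 m → arm 2.55 m, τ = 350 × 2.55 = 892.5 N·m counterclockwise.
Crate: 53 × 10 = 530 N down at 3.9 m → arm 3.9 m, τ = 530 × 3.9 = 2067 N·m counterclockwise.
Net moment of the loads = 2960 N·m counterclockwise.
The upward force F acts at the left end, arm 5.1 m, giving F × 5.1 clockwise.
Στ = 0 ⇒ F × 5.1 = 2960 ⇒ F = 2960 / 5.1 = 580 N.

F ≈ 580 N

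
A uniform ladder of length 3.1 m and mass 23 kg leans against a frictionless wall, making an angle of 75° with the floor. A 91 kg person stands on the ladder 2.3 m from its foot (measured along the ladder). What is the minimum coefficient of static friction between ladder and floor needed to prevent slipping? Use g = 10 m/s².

Taking torques about the foot of the ladder:
Ladder weight 23×10 = 230 N acts at 1.55 m along the ladder; its horizontal arm is 1.55·cos75° = 0.4012 m → τ = 92.28 N·m clockwise.
Person: 91×10 = 910 N at 2.3 m → arm 0.5953 m → τ = 541.7 N·m clockwise.
Wall normal N acts horizontally at the top; its moment arm is the height L sinθ = 3.1·sin75° = 2.994 m, counterclockwise.
For rotational equilibrium, N × 2.994 = 634, so N = 211.8 N.
ΣFx = 0 ⇒ f = N_wall = 211.8 N. ΣFy = 0 ⇒ N_floor = 1140 N.
μ_min = f / N_floor = 211.8 / 1140 = 0.186.

μ_min ≈ 0.186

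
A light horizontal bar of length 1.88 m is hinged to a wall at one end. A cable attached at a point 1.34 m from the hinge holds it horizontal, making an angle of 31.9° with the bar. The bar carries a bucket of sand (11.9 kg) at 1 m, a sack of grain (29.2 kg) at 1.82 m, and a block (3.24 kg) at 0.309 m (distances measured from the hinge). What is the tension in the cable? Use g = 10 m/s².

Take moments about the hinge.
Bucket of sand: 11.9 × 10 = 119 N down at 1 m → arm 1 m, τ = 119 × 1 = 119 N·m clockwise.
Sack of grain: 29.2 × 10 = 292 N down at 1.82 m → arm 1.82 m, τ = 292 × 1.82 = 531.4 N·m clockwise.
Block: 3.24 × 10 = 32.4 N down at 0.309 m → arm 0.309 m, τ = 32.4 × 0.309 = 10.01 N·m clockwise.
Total clockwise load moment = 660.4 N·m.
The cable tension T acts at 1.34 m; only its component perpendicular to the bar, T sinθ, produces torque. sin 31.9° = 0.5284.
Setting net torque to zero: T × 1.34 × 0.5284 = 660.4 → T = 660.4 / 0.7081 = 933 N.

T ≈ 933 N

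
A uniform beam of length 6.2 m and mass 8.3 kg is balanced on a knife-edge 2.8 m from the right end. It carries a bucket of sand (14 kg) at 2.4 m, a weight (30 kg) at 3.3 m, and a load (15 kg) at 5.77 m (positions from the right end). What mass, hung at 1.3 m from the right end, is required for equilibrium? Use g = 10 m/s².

m ≈ 37.6 kg

Take moments about the knife-edge (at 2.8 m from the right end).
Beam weight: 8.3 × 10 = 83 N down at 3.1 m → arm 0.3 m, τ = 83 × 0.3 = 24.9 N·m counterclockwise.
Bucket of sand: 14 × 10 = 140 N down at 2.4 m → arm 0.4 m, τ = 140 × 0.4 = 56 N·m clockwise.
Weight: 30 × 10 = 300 N down at 3.3 m → arm 0.5 m, τ = 300 × 0.5 = 150 N·m counterclockwise.
Load: 15 × 10 = 150 N down at 5.77 m → arm 2.97 m, τ = 150 × 2.97 = 445.5 N·m counterclockwise.
Net moment of known loads = 564.4 N·m counterclockwise.
An unknown mass m at 1.3 m has arm 1.5 m; its moment is m·g·1.5 clockwise.
For rotational equilibrium, m × 10 × 1.5 = 564.4, so m = 564.4 / (10 × 1.5) = 37.6 kg.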